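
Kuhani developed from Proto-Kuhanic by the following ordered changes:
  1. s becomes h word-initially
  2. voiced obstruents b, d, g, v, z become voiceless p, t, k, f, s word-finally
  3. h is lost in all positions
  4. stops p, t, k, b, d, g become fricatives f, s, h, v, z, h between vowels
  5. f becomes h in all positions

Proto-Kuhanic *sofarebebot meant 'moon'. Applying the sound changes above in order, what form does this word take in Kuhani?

Kuhani: start from *sofarebebot.
  rule 1 (debuccalisation): sofarebebot → hofarebebot
  rule 2: no change — hofarebebot
  rule 3 (h-loss): hofarebebot → ofarebebot
  rule 4 (intervocalic lenition): ofarebebot → ofarevevot
  rule 5 (unconditioned shift): ofarevevot → oharevevot
  ⇒ Kuhani oharevevot

oharevevot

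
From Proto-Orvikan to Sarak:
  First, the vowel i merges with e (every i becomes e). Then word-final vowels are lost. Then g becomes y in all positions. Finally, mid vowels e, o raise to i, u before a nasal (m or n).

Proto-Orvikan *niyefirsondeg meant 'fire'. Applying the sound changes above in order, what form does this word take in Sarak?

neyefersundey

Sarak: start from *niyefirsondeg.
  rule 1 (vowel merger): niyefirsondeg → neyefersondeg
  rule 2: no change — neyefersondeg
  rule 3 (unconditioned shift): neyefersondeg → neyefersondey
  rule 4 (pre-nasal raising): neyefersondey → neyefersundey
  ⇒ Sarak neyefersundey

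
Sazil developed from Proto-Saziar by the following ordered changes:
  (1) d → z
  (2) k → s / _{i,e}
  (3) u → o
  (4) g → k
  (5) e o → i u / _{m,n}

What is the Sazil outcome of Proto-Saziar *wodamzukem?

Sazil: start from *wodamzukem.
  rule 1 (unconditioned shift): wodamzukem → wozamzukem
  rule 2 (palatalisation): wozamzukem → wozamzusem
  rule 3 (vowel merger): wozamzusem → wozamzosem
  rule 4: no change — wozamzosem
  rule 5 (pre-nasal raising): wozamzosem → wozamzosim
  ⇒ Sazil wozamzosim

wozamzosim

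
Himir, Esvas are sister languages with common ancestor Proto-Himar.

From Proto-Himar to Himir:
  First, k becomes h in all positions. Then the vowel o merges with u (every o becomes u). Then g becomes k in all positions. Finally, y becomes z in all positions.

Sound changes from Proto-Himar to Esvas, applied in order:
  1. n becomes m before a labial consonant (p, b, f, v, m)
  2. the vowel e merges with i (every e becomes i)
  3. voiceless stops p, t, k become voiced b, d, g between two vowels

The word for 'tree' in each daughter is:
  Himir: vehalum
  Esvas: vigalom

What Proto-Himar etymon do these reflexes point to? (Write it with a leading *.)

*vekalom

Position 6: Himir has u, Esvas has o. Esvas preserves o here (none of its changes turn any other segment into o), so the proto-segment is *o.
Position 2: Himir has e, Esvas has i. Himir preserves e here (none of its changes turn any other segment into e), so the proto-segment is *e.
Position 3: Himir has h, Esvas has g. Taking the neighbouring segments as reconstructed: Himir h could go back to *k or *h; Esvas g could go back to *k or *g — the one source consistent with every daughter is *k.
This points to *vekalom. Verify forward in each daughter:
Himir: *vekalom
  vekalom → vehalom   [unconditioned shift]
  vehalom → vehalum   [vowel merger]
  vehalum (rule 3 does not apply)
  vehalum (rule 4 does not apply)
  giving Himir vehalum.
Esvas: start from *vekalom.
  rule 1: no change — vekalom
  rule 2 (vowel merger): vekalom → vikalom
  rule 3 (intervocalic voicing): vikalom → vigalom
  ⇒ Esvas vigalom
*vekalom is the unique common source.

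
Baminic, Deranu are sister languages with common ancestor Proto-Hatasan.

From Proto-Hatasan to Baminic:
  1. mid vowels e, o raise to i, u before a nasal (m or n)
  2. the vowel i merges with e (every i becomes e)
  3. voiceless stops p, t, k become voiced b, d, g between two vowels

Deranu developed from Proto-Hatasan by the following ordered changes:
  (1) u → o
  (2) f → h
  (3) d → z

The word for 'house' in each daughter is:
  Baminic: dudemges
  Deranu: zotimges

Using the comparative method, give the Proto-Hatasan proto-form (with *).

*dutimges

Position 2: Baminic has u, Deranu has o. Taking the neighbouring segments as reconstructed: Baminic u can only go back to *u; Deranu o could go back to *o or *u — the one source consistent with every daughter is *u.
Position 4: Baminic has e, Deranu has i. Deranu preserves i here (none of its changes turn any other segment into i), so the proto-segment is *i.
Verify the candidate proto-form against each daughter:
Baminic: *dutimges > dutemges > dudemges  (by vowel merger, intervocalic voicing)
Deranu: start from *dutimges.
  rule 1 (vowel merger): dutimges → dotimges
  rule 2: no change — dotimges
  rule 3 (unconditioned shift): dotimges → zotimges
  ⇒ Deranu zotimges
No other proto-form is consistent with every reflex, so the reconstruction is *dutimges.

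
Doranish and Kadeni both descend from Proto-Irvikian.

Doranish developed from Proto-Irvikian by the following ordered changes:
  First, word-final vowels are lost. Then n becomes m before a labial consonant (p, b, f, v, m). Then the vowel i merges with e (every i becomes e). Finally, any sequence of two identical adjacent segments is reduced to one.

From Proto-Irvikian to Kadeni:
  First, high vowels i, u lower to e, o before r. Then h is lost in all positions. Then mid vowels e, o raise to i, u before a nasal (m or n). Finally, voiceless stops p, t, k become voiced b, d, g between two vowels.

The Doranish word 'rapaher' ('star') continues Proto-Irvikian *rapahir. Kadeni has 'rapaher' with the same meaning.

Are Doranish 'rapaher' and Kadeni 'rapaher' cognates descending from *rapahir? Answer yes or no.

Derive the expected Kadeni reflex of *rapahir:
Kadeni: *rapahir
  rapahir → rapaher   [pre-rhotic lowering]
  rapaher → rapaer   [h-loss]
  rapaer (rule 3 does not apply)
  rapaer → rabaer   [intervocalic voicing]
  giving Kadeni rabaer.
The regular Kadeni reflex would be 'rabaer', but the attested form is 'rapaher'. The correspondence is irregular, so they are not cognates (the Kadeni form has a different source).

no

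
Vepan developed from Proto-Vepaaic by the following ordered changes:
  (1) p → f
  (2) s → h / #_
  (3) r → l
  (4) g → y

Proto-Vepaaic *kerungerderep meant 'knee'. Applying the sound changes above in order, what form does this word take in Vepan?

kelunyeldelef

Vepan: *kerungerderep
  kerungerderep → kerungerderef   [unconditioned shift]
  kerungerderef (rule 2 does not apply)
  kerungerderef → kelungeldelef   [unconditioned shift]
  kelungeldelef → kelunyeldelef   [unconditioned shift]
  giving Vepan kelunyeldelef.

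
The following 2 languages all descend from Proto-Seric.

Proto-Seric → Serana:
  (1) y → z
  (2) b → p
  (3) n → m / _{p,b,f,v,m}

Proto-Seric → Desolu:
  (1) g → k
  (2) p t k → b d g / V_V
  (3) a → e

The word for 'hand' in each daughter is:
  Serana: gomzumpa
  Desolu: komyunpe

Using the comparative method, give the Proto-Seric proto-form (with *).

Position 6: Serana has m, Desolu has n. Desolu preserves n here (none of its changes turn any other segment into n), so the proto-segment is *n.
Position 4: Serana has z, Desolu has y. Desolu preserves y here (none of its changes turn any other segment into y), so the proto-segment is *y.
Position 1: Serana has g, Desolu has k. Serana preserves g here (none of its changes turn any other segment into g), so the proto-segment is *g.
Continuing position by position gives *gomyunpa; check it forward:
Serana: *gomyunpa
  gomyunpa → gomzunpa   [unconditioned shift]
  gomzunpa (rule 2 does not apply)
  gomzunpa → gomzumpa   [nasal place assimilation]
  giving Serana gomzumpa.
Desolu: *gomyunpa
  gomyunpa → komyunpa   [unconditioned shift]
  komyunpa (rule 2 does not apply)
  komyunpa → komyunpe   [vowel merger]
  giving Desolu komyunpe.
*gomyunpa is the unique common source.

*gomyunpa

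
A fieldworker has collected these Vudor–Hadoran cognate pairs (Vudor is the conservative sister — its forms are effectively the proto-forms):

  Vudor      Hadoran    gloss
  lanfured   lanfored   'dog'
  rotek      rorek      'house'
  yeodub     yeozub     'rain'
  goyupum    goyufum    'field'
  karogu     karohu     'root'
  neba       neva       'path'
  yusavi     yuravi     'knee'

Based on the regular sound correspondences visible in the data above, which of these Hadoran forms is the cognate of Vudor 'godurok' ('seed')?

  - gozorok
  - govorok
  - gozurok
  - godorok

yeodub ~ yeozub — Vudor d corresponds to Hadoran z between vowels (before a back vowel).
lanfured ~ lanfored — Vudor u corresponds to Hadoran o after a consonant, before r.
Applying these to Vudor 'godurok':
  godurok → gozurok   (d→z between vowels (before a back vowel))
  gozurok → gozorok   (u→o after a consonant, before r)
So the Hadoran cognate is 'gozorok'.

gozorok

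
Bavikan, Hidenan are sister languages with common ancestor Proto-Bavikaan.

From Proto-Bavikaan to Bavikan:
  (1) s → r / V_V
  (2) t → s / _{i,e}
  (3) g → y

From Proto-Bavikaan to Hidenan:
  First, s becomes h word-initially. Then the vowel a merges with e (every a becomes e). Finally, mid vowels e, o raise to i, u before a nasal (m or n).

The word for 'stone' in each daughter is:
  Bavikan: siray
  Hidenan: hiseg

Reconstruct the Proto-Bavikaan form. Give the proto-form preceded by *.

Position 4: Bavikan has a, Hidenan has e. Bavikan preserves a here (none of its changes turn any other segment into a), so the proto-segment is *a.
Position 5: Bavikan has y, Hidenan has g. Hidenan preserves g here (none of its changes turn any other segment into g), so the proto-segment is *g.
Position 1: Bavikan has s, Hidenan has h. Taking the neighbouring segments as reconstructed: Bavikan s could go back to *t or *s; Hidenan h could go back to *s or *h — the one source consistent with every daughter is *s.
Verify the candidate proto-form against each daughter:
Bavikan: start from *sisag.
  rule 1 (rhotacism): sisag → sirag
  rule 2: no change — sirag
  rule 3 (unconditioned shift): sirag → siray
  ⇒ Bavikan siray
Hidenan: *sisag > hisag > hiseg  (by debuccalisation, vowel merger)
Only *sisag yields all of Bavikan siray, Hidenan hiseg.

*sisag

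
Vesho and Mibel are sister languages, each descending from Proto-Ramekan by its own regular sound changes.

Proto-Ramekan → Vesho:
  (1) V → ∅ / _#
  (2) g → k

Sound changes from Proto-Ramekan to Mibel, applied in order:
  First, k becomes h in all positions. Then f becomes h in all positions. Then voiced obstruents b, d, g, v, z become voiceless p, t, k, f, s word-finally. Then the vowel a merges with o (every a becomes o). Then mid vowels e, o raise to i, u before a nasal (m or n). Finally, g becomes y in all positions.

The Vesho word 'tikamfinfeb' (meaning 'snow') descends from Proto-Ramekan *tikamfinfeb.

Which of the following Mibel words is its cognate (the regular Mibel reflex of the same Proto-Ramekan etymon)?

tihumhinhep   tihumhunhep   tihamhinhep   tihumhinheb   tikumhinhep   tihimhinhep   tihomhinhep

Mibel: start from *tikamfinfeb.
  rule 1 (unconditioned shift): tikamfinfeb → tihamfinfeb
  rule 2 (unconditioned shift): tihamfinfeb → tihamhinheb
  rule 3 (final devoicing): tihamhinheb → tihamhinhep
  rule 4 (vowel merger): tihamhinhep → tihomhinhep
  rule 5 (pre-nasal raising): tihomhinhep → tihumhinhep
  rule 6: no change — tihumhinhep
  ⇒ Mibel tihumhinhep
Only 'tihumhinhep' matches the regular Mibel development of *tikamfinfeb.

tihumhinhep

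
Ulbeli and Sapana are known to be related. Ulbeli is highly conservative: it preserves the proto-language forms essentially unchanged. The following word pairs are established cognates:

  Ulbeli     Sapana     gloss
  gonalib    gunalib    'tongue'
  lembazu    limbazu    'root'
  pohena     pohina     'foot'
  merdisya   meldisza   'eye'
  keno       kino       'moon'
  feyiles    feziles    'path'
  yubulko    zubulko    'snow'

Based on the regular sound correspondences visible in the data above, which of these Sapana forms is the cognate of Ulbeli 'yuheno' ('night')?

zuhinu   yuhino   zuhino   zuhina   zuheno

zuhino

yubulko ~ zubulko — Ulbeli y corresponds to Sapana z word-initially before a back vowel.
pohena ~ pohina, keno ~ kino — Ulbeli e corresponds to Sapana i after a consonant, before a nasal.
Applying these to Ulbeli 'yuheno':
  yuheno → zuheno   (y→z word-initially before a back vowel)
  zuheno → zuhino   (e→i after a consonant, before a nasal)
So the Sapana cognate is 'zuhino'.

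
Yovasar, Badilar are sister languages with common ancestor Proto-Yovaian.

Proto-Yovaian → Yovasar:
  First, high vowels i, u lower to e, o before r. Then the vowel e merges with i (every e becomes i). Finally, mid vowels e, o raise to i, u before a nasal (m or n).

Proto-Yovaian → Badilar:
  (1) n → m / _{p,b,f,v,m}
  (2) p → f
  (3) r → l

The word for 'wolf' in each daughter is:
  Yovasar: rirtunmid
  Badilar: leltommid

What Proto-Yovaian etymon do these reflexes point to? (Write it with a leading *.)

Position 1: Yovasar has r, Badilar has l. Yovasar preserves r here (none of its changes turn any other segment into r), so the proto-segment is *r.
Position 5: Yovasar has u, Badilar has o. Badilar preserves o here (none of its changes turn any other segment into o), so the proto-segment is *o.
Continuing position by position gives *rertonmid; check it forward:
Yovasar: *rertonmid > rirtonmid > rirtunmid  (by vowel merger, pre-nasal raising)
Badilar: start from *rertonmid.
  rule 1 (nasal place assimilation): rertonmid → rertommid
  rule 2: no change — rertommid
  rule 3 (unconditioned shift): rertommid → leltommid
  ⇒ Badilar leltommid
No other proto-form is consistent with every reflex, so the reconstruction is *rertonmid.

*rertonmid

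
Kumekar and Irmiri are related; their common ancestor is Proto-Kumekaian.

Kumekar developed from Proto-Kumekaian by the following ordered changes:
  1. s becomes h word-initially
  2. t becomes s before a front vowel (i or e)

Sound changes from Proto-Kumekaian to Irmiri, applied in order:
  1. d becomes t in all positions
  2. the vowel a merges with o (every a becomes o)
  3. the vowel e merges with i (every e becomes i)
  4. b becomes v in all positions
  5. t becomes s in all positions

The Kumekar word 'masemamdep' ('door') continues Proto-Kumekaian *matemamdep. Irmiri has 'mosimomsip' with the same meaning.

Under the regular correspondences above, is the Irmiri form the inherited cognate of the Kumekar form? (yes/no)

yes

Derive the expected Irmiri reflex of *matemamdep:
Irmiri: *matemamdep > matemamtep > motemomtep > motimomtip > mosimomsip  (by unconditioned shift, vowel merger, vowel merger, unconditioned shift)
Irmiri 'mosimomsip' matches the regular reflex exactly, so the pair is cognate.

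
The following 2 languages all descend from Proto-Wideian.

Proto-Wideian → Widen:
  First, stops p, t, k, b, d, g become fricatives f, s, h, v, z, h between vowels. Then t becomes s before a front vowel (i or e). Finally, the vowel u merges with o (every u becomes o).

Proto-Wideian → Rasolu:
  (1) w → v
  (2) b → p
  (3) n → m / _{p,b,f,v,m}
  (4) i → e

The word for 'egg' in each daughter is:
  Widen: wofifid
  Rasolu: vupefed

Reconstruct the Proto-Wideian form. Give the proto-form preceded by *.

Position 3: Widen has f, Rasolu has p. Taking the neighbouring segments as reconstructed: Widen f could go back to *p or *f; Rasolu p could go back to *p or *b — the one source consistent with every daughter is *p.
Position 4: Widen has i, Rasolu has e. Widen preserves i here (none of its changes turn any other segment into i), so the proto-segment is *i.
Position 1: Widen has w, Rasolu has v. Widen preserves w here (none of its changes turn any other segment into w), so the proto-segment is *w.
This points to *wupifid. Verify forward in each daughter:
Widen: *wupifid
  wupifid → wufifid   [intervocalic lenition]
  wufifid (rule 2 does not apply)
  wufifid → wofifid   [vowel merger]
  giving Widen wofifid.
Rasolu: *wupifid > vupifid > vupefed  (by unconditioned shift, vowel merger)
*wupifid is the unique common source.

*wupifid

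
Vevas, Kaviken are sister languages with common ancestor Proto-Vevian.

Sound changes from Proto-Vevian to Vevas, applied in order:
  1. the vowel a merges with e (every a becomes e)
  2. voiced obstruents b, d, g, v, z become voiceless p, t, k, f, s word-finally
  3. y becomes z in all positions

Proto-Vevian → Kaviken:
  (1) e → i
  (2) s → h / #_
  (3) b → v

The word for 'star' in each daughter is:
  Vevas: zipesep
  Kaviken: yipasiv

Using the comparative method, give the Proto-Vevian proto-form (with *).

Position 1: Vevas has z, Kaviken has y. Kaviken preserves y here (none of its changes turn any other segment into y), so the proto-segment is *y.
Position 4: Vevas has e, Kaviken has a. Kaviken preserves a here (none of its changes turn any other segment into a), so the proto-segment is *a.
Position 6: Vevas has e, Kaviken has i. Taking the neighbouring segments as reconstructed: Vevas e could go back to *a or *e; Kaviken i could go back to *e or *i — the one source consistent with every daughter is *e.
Verify the candidate proto-form against each daughter:
Vevas: start from *yipaseb.
  rule 1 (vowel merger): yipaseb → yipeseb
  rule 2 (final devoicing): yipeseb → yipesep
  rule 3 (unconditioned shift): yipesep → zipesep
  ⇒ Vevas zipesep
Kaviken: start from *yipaseb.
  rule 1 (vowel merger): yipaseb → yipasib
  rule 2: no change — yipasib
  rule 3 (unconditioned shift): yipasib → yipasiv
  ⇒ Kaviken yipasiv
No other proto-form is consistent with every reflex, so the reconstruction is *yipaseb.

*yipaseb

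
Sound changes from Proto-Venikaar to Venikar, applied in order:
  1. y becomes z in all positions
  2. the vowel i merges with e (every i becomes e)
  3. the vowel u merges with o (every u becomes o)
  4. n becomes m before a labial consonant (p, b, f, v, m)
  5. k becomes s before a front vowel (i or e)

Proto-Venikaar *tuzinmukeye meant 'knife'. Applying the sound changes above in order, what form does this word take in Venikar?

tozemmoseze

Venikar: *tuzinmukeye > tuzinmukeze > tuzenmukeze > tozenmokeze > tozemmokeze > tozemmoseze  (by unconditioned shift, vowel merger, vowel merger, nasal place assimilation, palatalisation)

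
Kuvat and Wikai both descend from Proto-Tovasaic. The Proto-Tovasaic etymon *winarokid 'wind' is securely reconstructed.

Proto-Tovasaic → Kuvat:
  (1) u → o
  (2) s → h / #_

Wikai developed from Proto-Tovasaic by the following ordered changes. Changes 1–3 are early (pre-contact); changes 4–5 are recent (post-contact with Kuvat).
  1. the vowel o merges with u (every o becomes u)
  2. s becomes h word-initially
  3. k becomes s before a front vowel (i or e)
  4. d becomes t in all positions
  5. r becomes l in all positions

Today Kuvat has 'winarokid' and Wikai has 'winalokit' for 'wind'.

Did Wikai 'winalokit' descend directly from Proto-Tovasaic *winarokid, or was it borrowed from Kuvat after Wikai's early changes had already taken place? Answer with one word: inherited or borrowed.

If inherited, *winarokid would pass through all of Wikai's changes:
Wikai: *winarokid
  winarokid → winarukid   [vowel merger]
  winarukid (rule 2 does not apply)
  winarukid → winarusid   [palatalisation]
  winarusid → winarusit   [unconditioned shift]
  winarusit → winalusit   [unconditioned shift]
  giving Wikai winalusit.
If borrowed from Kuvat 'winarokid' after the early changes, it would undergo only the recent ones:
  rule 4 (unconditioned shift): winarokid → winarokit
  rule 5 (unconditioned shift): winarokit → winalokit
  ⇒ as a loan: winalokit
Wikai 'winalokit' matches the loan outcome 'winalokit', not the inherited 'winalusit' — it skipped the early Wikai changes, so it was borrowed from Kuvat.

borrowed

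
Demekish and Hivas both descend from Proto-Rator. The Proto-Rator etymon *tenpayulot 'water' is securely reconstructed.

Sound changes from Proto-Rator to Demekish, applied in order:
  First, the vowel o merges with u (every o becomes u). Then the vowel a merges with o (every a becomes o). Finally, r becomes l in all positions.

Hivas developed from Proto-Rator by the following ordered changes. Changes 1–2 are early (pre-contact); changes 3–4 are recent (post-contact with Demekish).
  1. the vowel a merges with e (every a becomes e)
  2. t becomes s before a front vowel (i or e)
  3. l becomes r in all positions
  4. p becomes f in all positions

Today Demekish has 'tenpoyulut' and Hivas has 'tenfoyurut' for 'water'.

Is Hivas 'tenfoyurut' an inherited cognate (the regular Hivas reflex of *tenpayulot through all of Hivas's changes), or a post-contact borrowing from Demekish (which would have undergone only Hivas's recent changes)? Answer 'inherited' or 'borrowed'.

If inherited, *tenpayulot would pass through all of Hivas's changes:
Hivas: start from *tenpayulot.
  rule 1 (vowel merger): tenpayulot → tenpeyulot
  rule 2 (palatalisation): tenpeyulot → senpeyulot
  rule 3 (unconditioned shift): senpeyulot → senpeyurot
  rule 4 (unconditioned shift): senpeyurot → senfeyurot
  ⇒ Hivas senfeyurot
If borrowed from Demekish 'tenpoyulut' after the early changes, it would undergo only the recent ones:
  rule 3 (unconditioned shift): tenpoyulut → tenpoyurut
  rule 4 (unconditioned shift): tenpoyurut → tenfoyurut
  ⇒ as a loan: tenfoyurut
Hivas 'tenfoyurut' matches the loan outcome 'tenfoyurut', not the inherited 'senfeyurot' — it skipped the early Hivas changes, so it was borrowed from Demekish.

borrowed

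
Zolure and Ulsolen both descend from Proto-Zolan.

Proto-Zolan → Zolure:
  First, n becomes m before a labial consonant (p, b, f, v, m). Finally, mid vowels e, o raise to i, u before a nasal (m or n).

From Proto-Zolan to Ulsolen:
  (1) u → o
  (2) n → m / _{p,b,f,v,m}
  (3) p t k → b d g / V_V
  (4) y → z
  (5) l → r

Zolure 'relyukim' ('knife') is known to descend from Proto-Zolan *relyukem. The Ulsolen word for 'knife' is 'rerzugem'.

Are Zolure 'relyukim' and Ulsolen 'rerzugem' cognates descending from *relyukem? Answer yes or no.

Derive the expected Ulsolen reflex of *relyukem:
Ulsolen: *relyukem > relyokem > relyogem > relzogem > rerzogem  (by vowel merger, intervocalic voicing, unconditioned shift, unconditioned shift)
The regular Ulsolen reflex would be 'rerzogem', but the attested form is 'rerzugem'. The correspondence is irregular, so they are not cognates (the Ulsolen form has a different source).

no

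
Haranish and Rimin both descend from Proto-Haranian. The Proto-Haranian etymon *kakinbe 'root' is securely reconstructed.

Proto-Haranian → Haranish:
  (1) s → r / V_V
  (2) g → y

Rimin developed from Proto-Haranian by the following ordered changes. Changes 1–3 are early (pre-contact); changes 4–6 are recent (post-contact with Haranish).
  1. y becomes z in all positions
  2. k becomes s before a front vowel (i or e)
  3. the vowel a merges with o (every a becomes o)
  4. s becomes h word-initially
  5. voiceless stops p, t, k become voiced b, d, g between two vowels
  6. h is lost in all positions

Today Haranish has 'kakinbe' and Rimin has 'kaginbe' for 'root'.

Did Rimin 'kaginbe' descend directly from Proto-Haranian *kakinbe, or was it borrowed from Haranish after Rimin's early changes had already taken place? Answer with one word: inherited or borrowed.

If inherited, *kakinbe would pass through all of Rimin's changes:
Rimin: start from *kakinbe.
  rule 1: no change — kakinbe
  rule 2 (palatalisation): kakinbe → kasinbe
  rule 3 (vowel merger): kasinbe → kosinbe
  rule 4: no change — kosinbe
  rule 5: no change — kosinbe
  rule 6: no change — kosinbe
  ⇒ Rimin kosinbe
If borrowed from Haranish 'kakinbe' after the early changes, it would undergo only the recent ones:
  rule 4 (debuccalisation): no change (kakinbe)
  rule 5 (intervocalic voicing): kakinbe → kaginbe
  rule 6 (h-loss): no change (kaginbe)
  ⇒ as a loan: kaginbe
Rimin 'kaginbe' matches the loan outcome 'kaginbe', not the inherited 'kosinbe' — it skipped the early Rimin changes, so it was borrowed from Haranish.

borrowed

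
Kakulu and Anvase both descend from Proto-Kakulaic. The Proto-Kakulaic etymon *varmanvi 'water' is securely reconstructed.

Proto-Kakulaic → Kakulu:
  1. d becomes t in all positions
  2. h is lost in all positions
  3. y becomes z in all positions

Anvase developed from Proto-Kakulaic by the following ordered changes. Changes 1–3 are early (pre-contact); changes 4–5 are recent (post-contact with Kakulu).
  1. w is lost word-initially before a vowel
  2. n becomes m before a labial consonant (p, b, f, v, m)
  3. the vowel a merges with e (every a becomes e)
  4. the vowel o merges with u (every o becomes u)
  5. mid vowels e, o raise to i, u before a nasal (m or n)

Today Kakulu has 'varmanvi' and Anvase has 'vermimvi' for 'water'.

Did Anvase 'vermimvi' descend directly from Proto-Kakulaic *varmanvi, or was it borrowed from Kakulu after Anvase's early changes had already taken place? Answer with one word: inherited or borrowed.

inherited

If inherited, *varmanvi would pass through all of Anvase's changes:
Anvase: *varmanvi > varmamvi > vermemvi > vermimvi  (by nasal place assimilation, vowel merger, pre-nasal raising)
If borrowed from Kakulu 'varmanvi' after the early changes, it would undergo only the recent ones:
  rule 4 (vowel merger): no change (varmanvi)
  rule 5 (pre-nasal raising): no change (varmanvi)
  ⇒ as a loan: varmanvi
Anvase 'vermimvi' matches the inherited outcome exactly, so it is an inherited cognate, not a loan.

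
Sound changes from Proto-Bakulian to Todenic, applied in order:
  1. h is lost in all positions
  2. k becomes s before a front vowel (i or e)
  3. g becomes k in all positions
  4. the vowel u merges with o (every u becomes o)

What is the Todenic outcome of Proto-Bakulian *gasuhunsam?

Todenic: *gasuhunsam > gasuunsam > kasuunsam > kasoonsam  (by h-loss, unconditioned shift, vowel merger)

kasoonsam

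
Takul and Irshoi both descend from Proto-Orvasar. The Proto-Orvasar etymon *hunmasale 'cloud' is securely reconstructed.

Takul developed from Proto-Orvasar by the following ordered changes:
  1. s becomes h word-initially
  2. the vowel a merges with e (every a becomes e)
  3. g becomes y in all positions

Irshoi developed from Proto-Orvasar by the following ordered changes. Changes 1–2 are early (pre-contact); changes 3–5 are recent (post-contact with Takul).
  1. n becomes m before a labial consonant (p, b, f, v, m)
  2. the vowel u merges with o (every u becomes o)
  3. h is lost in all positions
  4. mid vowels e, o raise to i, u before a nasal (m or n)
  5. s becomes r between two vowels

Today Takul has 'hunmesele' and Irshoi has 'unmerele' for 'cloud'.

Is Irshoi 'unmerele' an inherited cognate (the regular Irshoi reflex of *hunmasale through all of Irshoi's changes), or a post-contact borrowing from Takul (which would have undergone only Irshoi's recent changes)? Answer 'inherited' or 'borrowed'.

borrowed

If inherited, *hunmasale would pass through all of Irshoi's changes:
Irshoi: *hunmasale > hummasale > hommasale > ommasale > ummasale > ummarale  (by nasal place assimilation, vowel merger, h-loss, pre-nasal raising, rhotacism)
If borrowed from Takul 'hunmesele' after the early changes, it would undergo only the recent ones:
  rule 3 (h-loss): hunmesele → unmesele
  rule 4 (pre-nasal raising): no change (unmesele)
  rule 5 (rhotacism): unmesele → unmerele
  ⇒ as a loan: unmerele
Irshoi 'unmerele' matches the loan outcome 'unmerele', not the inherited 'ummarale' — it skipped the early Irshoi changes, so it was borrowed from Takul.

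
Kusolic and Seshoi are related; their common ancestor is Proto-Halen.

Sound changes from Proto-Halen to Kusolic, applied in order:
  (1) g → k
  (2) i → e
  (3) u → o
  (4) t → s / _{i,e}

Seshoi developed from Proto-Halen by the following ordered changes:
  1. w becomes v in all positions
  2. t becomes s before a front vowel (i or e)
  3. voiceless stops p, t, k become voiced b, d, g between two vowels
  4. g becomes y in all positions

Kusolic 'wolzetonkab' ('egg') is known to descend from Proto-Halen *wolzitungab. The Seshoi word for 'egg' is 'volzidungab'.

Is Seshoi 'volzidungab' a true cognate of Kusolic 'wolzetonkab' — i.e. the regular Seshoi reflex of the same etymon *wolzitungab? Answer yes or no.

Derive the expected Seshoi reflex of *wolzitungab:
Seshoi: *wolzitungab > volzitungab > volzidungab > volzidunyab  (by unconditioned shift, intervocalic voicing, unconditioned shift)
The regular Seshoi reflex would be 'volzidunyab', but the attested form is 'volzidungab'. The correspondence is irregular, so they are not cognates (the Seshoi form has a different source).

no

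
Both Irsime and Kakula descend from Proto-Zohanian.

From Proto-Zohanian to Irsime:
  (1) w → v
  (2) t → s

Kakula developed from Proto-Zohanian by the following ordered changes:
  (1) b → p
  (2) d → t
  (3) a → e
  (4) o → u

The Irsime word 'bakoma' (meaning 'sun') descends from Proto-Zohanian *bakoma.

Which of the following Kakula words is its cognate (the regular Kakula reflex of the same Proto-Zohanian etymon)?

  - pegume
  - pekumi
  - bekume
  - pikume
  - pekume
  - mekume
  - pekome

pekume

Kakula: *bakoma
  bakoma → pakoma   [unconditioned shift]
  pakoma (rule 2 does not apply)
  pakoma → pekome   [vowel merger]
  pekome → pekume   [vowel merger]
  giving Kakula pekume.
The other candidates each miss or misapply at least one Kakula change.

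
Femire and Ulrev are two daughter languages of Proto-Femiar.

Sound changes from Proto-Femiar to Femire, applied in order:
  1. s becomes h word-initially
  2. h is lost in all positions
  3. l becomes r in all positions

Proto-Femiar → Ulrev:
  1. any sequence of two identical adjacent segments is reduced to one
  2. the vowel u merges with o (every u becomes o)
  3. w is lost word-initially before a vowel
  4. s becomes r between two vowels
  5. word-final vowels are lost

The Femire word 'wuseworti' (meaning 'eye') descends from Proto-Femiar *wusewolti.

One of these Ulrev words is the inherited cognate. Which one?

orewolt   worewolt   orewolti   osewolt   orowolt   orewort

Ulrev: start from *wusewolti.
  rule 1: no change — wusewolti
  rule 2 (vowel merger): wusewolti → wosewolti
  rule 3 (glide loss): wosewolti → osewolti
  rule 4 (rhotacism): osewolti → orewolti
  rule 5 (apocope): orewolti → orewolt
  ⇒ Ulrev orewolt
Only 'orewolt' matches the regular Ulrev development of *wusewolti.

orewolt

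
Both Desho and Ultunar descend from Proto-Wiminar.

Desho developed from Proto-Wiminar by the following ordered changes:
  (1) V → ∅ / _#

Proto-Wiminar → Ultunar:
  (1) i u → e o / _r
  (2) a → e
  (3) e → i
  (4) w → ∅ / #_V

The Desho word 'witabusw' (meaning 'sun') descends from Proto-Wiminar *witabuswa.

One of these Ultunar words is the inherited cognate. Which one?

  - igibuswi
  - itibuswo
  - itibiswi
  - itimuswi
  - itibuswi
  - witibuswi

itibuswi

Ultunar: *witabuswa > witebuswe > witibuswi > itibuswi  (by vowel merger, vowel merger, glide loss)
The other candidates each miss or misapply at least one Ultunar change.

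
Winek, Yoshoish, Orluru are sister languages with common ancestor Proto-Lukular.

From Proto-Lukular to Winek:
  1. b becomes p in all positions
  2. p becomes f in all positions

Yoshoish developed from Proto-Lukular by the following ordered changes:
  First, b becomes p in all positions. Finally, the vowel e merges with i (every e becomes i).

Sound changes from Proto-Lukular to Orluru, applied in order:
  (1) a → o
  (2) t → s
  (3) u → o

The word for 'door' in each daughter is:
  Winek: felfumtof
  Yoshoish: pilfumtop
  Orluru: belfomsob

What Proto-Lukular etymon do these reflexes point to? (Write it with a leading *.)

Position 1: Winek has f, Yoshoish has p, Orluru has b. Orluru preserves b here (none of its changes turn any other segment into b), so the proto-segment is *b.
Position 9: Winek has f, Yoshoish has p, Orluru has b. Orluru preserves b here (none of its changes turn any other segment into b), so the proto-segment is *b.
Position 2: Winek has e, Yoshoish has i, Orluru has e. Winek preserves e here (none of its changes turn any other segment into e), so the proto-segment is *e.
Continuing position by position gives *belfumtob; check it forward:
Winek: *belfumtob
  belfumtob → pelfumtop   [unconditioned shift]
  pelfumtop → felfumtof   [unconditioned shift]
  giving Winek felfumtof.
Yoshoish: *belfumtob
  belfumtob → pelfumtop   [unconditioned shift]
  pelfumtop → pilfumtop   [vowel merger]
  giving Yoshoish pilfumtop.
Orluru: start from *belfumtob.
  rule 1: no change — belfumtob
  rule 2 (unconditioned shift): belfumtob → belfumsob
  rule 3 (vowel merger): belfumsob → belfomsob
  ⇒ Orluru belfomsob
*belfumtob is the unique common source.

*belfumtob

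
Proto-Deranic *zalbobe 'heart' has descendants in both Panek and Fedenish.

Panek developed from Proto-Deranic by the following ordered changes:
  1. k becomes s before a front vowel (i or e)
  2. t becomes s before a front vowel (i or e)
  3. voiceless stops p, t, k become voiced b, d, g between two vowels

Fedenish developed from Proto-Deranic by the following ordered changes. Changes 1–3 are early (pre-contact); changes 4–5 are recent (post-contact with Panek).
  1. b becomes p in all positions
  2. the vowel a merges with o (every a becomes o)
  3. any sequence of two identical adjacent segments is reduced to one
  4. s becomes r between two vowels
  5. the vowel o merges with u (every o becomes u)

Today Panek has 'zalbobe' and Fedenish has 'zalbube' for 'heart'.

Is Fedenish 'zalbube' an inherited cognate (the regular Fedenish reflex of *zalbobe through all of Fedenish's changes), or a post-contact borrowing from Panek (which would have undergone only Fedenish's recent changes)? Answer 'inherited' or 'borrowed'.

borrowed

If inherited, *zalbobe would pass through all of Fedenish's changes:
Fedenish: start from *zalbobe.
  rule 1 (unconditioned shift): zalbobe → zalpope
  rule 2 (vowel merger): zalpope → zolpope
  rule 3: no change — zolpope
  rule 4: no change — zolpope
  rule 5 (vowel merger): zolpope → zulpupe
  ⇒ Fedenish zulpupe
If borrowed from Panek 'zalbobe' after the early changes, it would undergo only the recent ones:
  rule 4 (rhotacism): no change (zalbobe)
  rule 5 (vowel merger): zalbobe → zalbube
  ⇒ as a loan: zalbube
Fedenish 'zalbube' matches the loan outcome 'zalbube', not the inherited 'zulpupe' — it skipped the early Fedenish changes, so it was borrowed from Panek.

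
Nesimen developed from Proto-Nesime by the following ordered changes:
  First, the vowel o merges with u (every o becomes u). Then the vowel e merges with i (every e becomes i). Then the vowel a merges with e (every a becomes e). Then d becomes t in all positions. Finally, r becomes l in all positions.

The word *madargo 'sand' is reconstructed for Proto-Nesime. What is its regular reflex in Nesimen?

Nesimen: *madargo > madargu > medergu > metergu > metelgu  (by vowel merger, vowel merger, unconditioned shift, unconditioned shift)

metelgu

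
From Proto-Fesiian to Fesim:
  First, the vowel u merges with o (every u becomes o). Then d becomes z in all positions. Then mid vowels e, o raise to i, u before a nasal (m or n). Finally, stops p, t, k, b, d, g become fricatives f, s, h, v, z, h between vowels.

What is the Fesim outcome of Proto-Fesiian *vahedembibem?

Fesim: *vahedembibem > vahezembibem > vahezimbibim > vahezimbivim  (by unconditioned shift, pre-nasal raising, intervocalic lenition)

vahezimbivim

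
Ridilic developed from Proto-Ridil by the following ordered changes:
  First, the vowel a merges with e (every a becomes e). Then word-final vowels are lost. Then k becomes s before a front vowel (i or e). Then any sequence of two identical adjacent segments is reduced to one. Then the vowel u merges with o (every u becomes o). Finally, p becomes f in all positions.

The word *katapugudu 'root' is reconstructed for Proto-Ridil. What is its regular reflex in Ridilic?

Ridilic: start from *katapugudu.
  rule 1 (vowel merger): katapugudu → ketepugudu
  rule 2 (apocope): ketepugudu → ketepugud
  rule 3 (palatalisation): ketepugud → setepugud
  rule 4: no change — setepugud
  rule 5 (vowel merger): setepugud → setepogod
  rule 6 (unconditioned shift): setepogod → setefogod
  ⇒ Ridilic setefogod

setefogod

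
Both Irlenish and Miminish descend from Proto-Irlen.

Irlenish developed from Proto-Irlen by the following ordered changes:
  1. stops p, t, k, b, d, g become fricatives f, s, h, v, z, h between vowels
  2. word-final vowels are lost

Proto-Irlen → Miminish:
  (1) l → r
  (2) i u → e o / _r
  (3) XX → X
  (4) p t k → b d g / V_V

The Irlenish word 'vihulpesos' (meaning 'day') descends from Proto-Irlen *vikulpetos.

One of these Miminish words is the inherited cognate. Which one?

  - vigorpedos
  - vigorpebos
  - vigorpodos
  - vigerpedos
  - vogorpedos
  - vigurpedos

vigorpedos

Miminish: *vikulpetos
  vikulpetos → vikurpetos   [unconditioned shift]
  vikurpetos → vikorpetos   [pre-rhotic lowering]
  vikorpetos (rule 3 does not apply)
  vikorpetos → vigorpedos   [intervocalic voicing]
  giving Miminish vigorpedos.
The other candidates each miss or misapply at least one Miminish change.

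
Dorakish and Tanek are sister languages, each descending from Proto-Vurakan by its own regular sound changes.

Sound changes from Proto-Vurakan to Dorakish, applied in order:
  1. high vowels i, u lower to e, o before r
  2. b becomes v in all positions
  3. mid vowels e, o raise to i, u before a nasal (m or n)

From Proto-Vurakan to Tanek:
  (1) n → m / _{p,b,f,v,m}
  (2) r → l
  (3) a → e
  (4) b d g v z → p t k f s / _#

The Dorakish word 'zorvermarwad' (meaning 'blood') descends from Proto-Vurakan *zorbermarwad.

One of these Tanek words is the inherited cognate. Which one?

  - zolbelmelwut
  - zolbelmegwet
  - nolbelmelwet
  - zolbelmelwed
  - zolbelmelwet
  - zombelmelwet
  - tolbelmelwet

Tanek: *zorbermarwad > zolbelmalwad > zolbelmelwed > zolbelmelwet  (by unconditioned shift, vowel merger, final devoicing)
Among the options, 'zolbelmelwet' alone shows every Tanek change applied in order.

zolbelmelwet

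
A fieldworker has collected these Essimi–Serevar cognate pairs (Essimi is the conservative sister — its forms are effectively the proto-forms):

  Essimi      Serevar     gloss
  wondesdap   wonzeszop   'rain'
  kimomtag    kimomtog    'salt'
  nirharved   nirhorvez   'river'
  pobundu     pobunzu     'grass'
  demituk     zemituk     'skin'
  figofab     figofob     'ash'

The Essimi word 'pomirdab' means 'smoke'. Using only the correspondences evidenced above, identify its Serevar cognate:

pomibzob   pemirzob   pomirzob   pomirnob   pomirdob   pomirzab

wondesdap ~ wonzeszop — Essimi d corresponds to Serevar z after a consonant, before a back vowel.
figofab ~ figofob — Essimi a corresponds to Serevar o after a consonant, before a labial obstruent.
Applying these to Essimi 'pomirdab':
  pomirdab → pomirzab   (d→z after a consonant, before a back vowel)
  pomirzab → pomirzob   (a→o after a consonant, before a labial obstruent)
So the Serevar cognate is 'pomirzob'.

pomirzob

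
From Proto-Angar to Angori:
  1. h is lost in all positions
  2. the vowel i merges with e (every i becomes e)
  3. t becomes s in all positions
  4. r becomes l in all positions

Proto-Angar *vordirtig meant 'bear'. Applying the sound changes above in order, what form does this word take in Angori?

Angori: *vordirtig > vorderteg > vorderseg > voldelseg  (by vowel merger, unconditioned shift, unconditioned shift)

voldelseg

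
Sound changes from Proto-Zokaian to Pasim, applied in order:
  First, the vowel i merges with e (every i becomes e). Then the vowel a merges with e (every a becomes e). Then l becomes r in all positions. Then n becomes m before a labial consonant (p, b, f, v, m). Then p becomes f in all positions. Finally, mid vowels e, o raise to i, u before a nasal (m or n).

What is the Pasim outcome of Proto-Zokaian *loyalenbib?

royerimbeb

Pasim: *loyalenbib > loyalenbeb > loyelenbeb > royerenbeb > royerembeb > royerimbeb  (by vowel merger, vowel merger, unconditioned shift, nasal place assimilation, pre-nasal raising)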